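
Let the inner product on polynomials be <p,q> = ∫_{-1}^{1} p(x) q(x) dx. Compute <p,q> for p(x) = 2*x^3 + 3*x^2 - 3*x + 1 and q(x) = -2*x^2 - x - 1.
<p,q> = -98/15

Expand the product: p(x)·q(x) = -4*x^5 - 8*x^4 + x^3 - 2*x^2 + 2*x - 1.
∫_{-1}^{1} of each monomial x^k gives [2/(k+1) if k even, 0 if k odd]. Integrating term-by-term (or equivalently evaluating the antiderivative F(x) = -2*x^6/3 - 8*x^5/5 + x^4/4 - 2*x^3/3 + x^2 - x at the endpoints):
  F(1) − F(−1) = -161/60 − (77/20) = -98/15.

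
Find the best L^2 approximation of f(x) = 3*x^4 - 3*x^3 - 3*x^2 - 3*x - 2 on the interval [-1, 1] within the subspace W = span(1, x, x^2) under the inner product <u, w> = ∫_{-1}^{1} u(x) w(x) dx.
g(x) = -3*x^2/7 - 24*x/5 - 79/35

The best approximation g ∈ W is the orthogonal projection of f onto W. Writing g = a_0 + a_1 x + a_2 x^2, the coefficients solve the normal equations G · a = b where
  G_{ij} = <φ_i, φ_j> and b_i = <f, φ_i>, with φ_0 = 1, φ_1 = x, φ_2 = x^2.
G =
  [2, 0, 2/3]
  [0, 2/3, 0]
  [2/3, 0, 2/5],
b = (-24/5, -16/5, -176/105).
Solving gives a_0 = -79/35, a_1 = -24/5, a_2 = -3/7, so
  g(x) = -3*x^2/7 - 24*x/5 - 79/35.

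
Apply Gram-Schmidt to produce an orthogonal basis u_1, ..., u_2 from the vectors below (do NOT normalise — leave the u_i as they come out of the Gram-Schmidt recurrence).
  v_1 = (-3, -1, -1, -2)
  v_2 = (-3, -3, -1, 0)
Orthogonal basis:
  u_1 = (-3, -1, -1, -2)
  u_2 = (-2/5, -32/15, -2/15, 26/15)

Apply the Gram-Schmidt recurrence
  u_1 = v_1
  u_i = v_i − Σ_{j<i} ((v_i · u_j) / (u_j · u_j)) · u_j.

Step by step this gives:
  u_1 = (-3, -1, -1, -2)
  u_2 = (-2/5, -32/15, -2/15, 26/15)

Orthogonality check:
  u_2 · u_1 = 0 (should be 0)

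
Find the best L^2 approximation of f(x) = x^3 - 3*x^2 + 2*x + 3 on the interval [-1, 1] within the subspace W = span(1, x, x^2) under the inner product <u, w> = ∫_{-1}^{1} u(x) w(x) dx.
g(x) = -3*x^2 + 13*x/5 + 3

The best approximation g ∈ W is the orthogonal projection of f onto W. Writing g = a_0 + a_1 x + a_2 x^2, the coefficients solve the normal equations G · a = b where
  G_{ij} = <φ_i, φ_j> and b_i = <f, φ_i>, with φ_0 = 1, φ_1 = x, φ_2 = x^2.
G =
  [2, 0, 2/3]
  [0, 2/3, 0]
  [2/3, 0, 2/5],
b = (4, 26/15, 4/5).
Solving gives a_0 = 3, a_1 = 13/5, a_2 = -3, so
  g(x) = -3*x^2 + 13*x/5 + 3.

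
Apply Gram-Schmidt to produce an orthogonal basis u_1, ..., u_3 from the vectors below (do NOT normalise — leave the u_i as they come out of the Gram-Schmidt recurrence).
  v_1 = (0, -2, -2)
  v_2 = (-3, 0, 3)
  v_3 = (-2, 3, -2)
Orthogonal basis:
  u_1 = (0, -2, -2)
  u_2 = (-3, -3/2, 3/2)
  u_3 = (-7/3, 7/3, -7/3)

Apply the Gram-Schmidt recurrence
  u_1 = v_1
  u_i = v_i − Σ_{j<i} ((v_i · u_j) / (u_j · u_j)) · u_j.

Step by step this gives:
  u_1 = (0, -2, -2)
  u_2 = (-3, -3/2, 3/2)
  u_3 = (-7/3, 7/3, -7/3)

Orthogonality check:
  u_2 · u_1 = 0 (should be 0)
  u_3 · u_1 = 0 (should be 0)
  u_3 · u_2 = 0 (should be 0)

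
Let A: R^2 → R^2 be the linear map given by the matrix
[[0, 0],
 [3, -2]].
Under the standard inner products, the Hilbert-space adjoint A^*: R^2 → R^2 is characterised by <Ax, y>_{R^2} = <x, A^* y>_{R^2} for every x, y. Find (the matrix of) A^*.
A^* = A^T =
[[0, 3],
 [0, -2]]

For real matrices with standard dot products, the defining identity <Ax, y> = <x, A^* y> gives (Ax)^T y = x^T (A^*) y, i.e. x^T A^T y = x^T (A^*) y. Since this holds for all x, y, we must have A^* = A^T. Therefore
A^* =
[[0, 3],
 [0, -2]].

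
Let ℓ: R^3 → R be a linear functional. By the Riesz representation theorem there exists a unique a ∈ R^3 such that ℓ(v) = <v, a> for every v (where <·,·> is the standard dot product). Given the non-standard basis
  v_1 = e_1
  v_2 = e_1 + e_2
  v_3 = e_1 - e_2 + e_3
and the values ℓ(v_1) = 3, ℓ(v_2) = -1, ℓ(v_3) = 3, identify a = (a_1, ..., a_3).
a = (3, -4, -4)

Write a = (a_1, ..., a_3) in the standard basis. For each basis vector v_i, ℓ(v_i) = <v_i, a> is a linear equation in the a_j's. Collect the n equations into a matrix system V a = ℓ, where row i of V is v_i (expressed in the standard basis). Since V is invertible (lower-triangular with 1s on the diagonal, up to permutation), solve by back-substitution:
  V =
[[1, 0, 0],
 [1, 1, 0],
 [1, -1, 1]]
  V a = (3, -1, 3)
Solving gives a = (3, -4, -4).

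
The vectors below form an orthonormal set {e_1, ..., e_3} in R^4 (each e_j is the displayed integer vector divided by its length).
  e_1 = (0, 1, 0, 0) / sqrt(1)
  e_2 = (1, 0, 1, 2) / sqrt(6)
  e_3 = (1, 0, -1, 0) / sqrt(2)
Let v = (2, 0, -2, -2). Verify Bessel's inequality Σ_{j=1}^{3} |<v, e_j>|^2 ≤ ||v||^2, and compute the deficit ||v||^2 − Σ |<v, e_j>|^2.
Σ |<v, e_j>|^2 = 32/3; ||v||^2 = 12; deficit = 4/3

Write each e_j = u_j / sqrt(<u_j, u_j>) where u_j is the displayed integer vector. Then <v, e_j> = <v, u_j> / sqrt(<u_j, u_j>), so |<v, e_j>|^2 = <v, u_j>^2 / <u_j, u_j>.
Coefficients: <v, e_1> = 0/sqrt(1), <v, e_2> = -4/sqrt(6), <v, e_3> = 4/sqrt(2).
Square and sum: Σ |<v, e_j>|^2 = 32/3.
Compute ||v||^2 = v·v = 12.
Deficit = 12 − 32/3 = 4/3 ≥ 0, confirming Bessel's inequality. (The deficit equals ||v − Σ <v,e_j> e_j||^2, the squared distance from v to span{e_j}.)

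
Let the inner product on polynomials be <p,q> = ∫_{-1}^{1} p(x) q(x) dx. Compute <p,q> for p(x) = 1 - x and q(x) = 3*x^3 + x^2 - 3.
<p,q> = -98/15

Expand the product: p(x)·q(x) = -3*x^4 + 2*x^3 + x^2 + 3*x - 3.
∫_{-1}^{1} of each monomial x^k gives [2/(k+1) if k even, 0 if k odd]. Integrating term-by-term (or equivalently evaluating the antiderivative F(x) = -3*x^5/5 + x^4/2 + x^3/3 + 3*x^2/2 - 3*x at the endpoints):
  F(1) − F(−1) = -19/15 − (79/15) = -98/15.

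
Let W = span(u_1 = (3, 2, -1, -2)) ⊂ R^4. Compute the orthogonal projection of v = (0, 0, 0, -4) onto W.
proj_W(v) = (4/3, 8/9, -4/9, -8/9)

Set up U = [u_1 | ... | u_1] ∈ R^(4×1). The projector onto W = col(U) is P = U (U^T U)^(-1) U^T.
Compute U^T U =
  [18],
and U^T v = (8).
Solve U^T U · c = U^T v for the coefficients: c = (4/9). The projection is proj_W(v) = U c.
Check: (v - proj_W(v)) · u_1 = 0  (should be 0).
Result: proj_W(v) = (4/3, 8/9, -4/9, -8/9).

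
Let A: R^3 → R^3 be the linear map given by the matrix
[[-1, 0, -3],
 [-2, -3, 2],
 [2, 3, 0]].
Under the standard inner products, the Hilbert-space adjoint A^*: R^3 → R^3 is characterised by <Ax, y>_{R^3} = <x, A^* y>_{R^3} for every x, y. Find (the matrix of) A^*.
A^* = A^T =
[[-1, -2, 2],
 [0, -3, 3],
 [-3, 2, 0]]

For real matrices with standard dot products, the defining identity <Ax, y> = <x, A^* y> gives (Ax)^T y = x^T (A^*) y, i.e. x^T A^T y = x^T (A^*) y. Since this holds for all x, y, we must have A^* = A^T. Therefore
A^* =
[[-1, -2, 2],
 [0, -3, 3],
 [-3, 2, 0]].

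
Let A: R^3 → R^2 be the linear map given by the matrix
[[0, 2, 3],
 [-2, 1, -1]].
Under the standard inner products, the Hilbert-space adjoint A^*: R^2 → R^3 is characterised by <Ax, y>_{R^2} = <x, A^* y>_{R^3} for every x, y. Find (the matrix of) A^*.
A^* = A^T =
[[0, -2],
 [2, 1],
 [3, -1]]

For real matrices with standard dot products, the defining identity <Ax, y> = <x, A^* y> gives (Ax)^T y = x^T (A^*) y, i.e. x^T A^T y = x^T (A^*) y. Since this holds for all x, y, we must have A^* = A^T. Therefore
A^* =
[[0, -2],
 [2, 1],
 [3, -1]].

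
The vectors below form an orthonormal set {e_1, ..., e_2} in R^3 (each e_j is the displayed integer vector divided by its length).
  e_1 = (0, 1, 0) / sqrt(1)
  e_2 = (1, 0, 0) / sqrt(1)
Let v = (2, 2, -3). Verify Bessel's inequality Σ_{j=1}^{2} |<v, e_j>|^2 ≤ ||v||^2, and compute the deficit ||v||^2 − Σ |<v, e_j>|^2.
Σ |<v, e_j>|^2 = 8; ||v||^2 = 17; deficit = 9

Write each e_j = u_j / sqrt(<u_j, u_j>) where u_j is the displayed integer vector. Then <v, e_j> = <v, u_j> / sqrt(<u_j, u_j>), so |<v, e_j>|^2 = <v, u_j>^2 / <u_j, u_j>.
Coefficients: <v, e_1> = 2/sqrt(1), <v, e_2> = 2/sqrt(1).
Square and sum: Σ |<v, e_j>|^2 = 8.
Compute ||v||^2 = v·v = 17.
Deficit = 17 − 8 = 9 ≥ 0, confirming Bessel's inequality. (The deficit equals ||v − Σ <v,e_j> e_j||^2, the squared distance from v to span{e_j}.)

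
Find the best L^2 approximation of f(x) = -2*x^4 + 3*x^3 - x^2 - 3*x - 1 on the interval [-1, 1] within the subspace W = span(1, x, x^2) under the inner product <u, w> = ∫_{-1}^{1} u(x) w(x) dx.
g(x) = -19*x^2/7 - 6*x/5 - 29/35

The best approximation g ∈ W is the orthogonal projection of f onto W. Writing g = a_0 + a_1 x + a_2 x^2, the coefficients solve the normal equations G · a = b where
  G_{ij} = <φ_i, φ_j> and b_i = <f, φ_i>, with φ_0 = 1, φ_1 = x, φ_2 = x^2.
G =
  [2, 0, 2/3]
  [0, 2/3, 0]
  [2/3, 0, 2/5],
b = (-52/15, -4/5, -172/105).
Solving gives a_0 = -29/35, a_1 = -6/5, a_2 = -19/7, so
  g(x) = -19*x^2/7 - 6*x/5 - 29/35.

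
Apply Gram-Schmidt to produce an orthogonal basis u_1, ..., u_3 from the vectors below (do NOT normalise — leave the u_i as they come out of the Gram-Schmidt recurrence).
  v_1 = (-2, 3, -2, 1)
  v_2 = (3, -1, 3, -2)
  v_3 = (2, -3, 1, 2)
Orthogonal basis:
  u_1 = (-2, 3, -2, 1)
  u_2 = (10/9, 11/6, 10/9, -19/18)
  u_3 = (31/25, 37/125, 6/25, 259/125)

Apply the Gram-Schmidt recurrence
  u_1 = v_1
  u_i = v_i − Σ_{j<i} ((v_i · u_j) / (u_j · u_j)) · u_j.

Step by step this gives:
  u_1 = (-2, 3, -2, 1)
  u_2 = (10/9, 11/6, 10/9, -19/18)
  u_3 = (31/25, 37/125, 6/25, 259/125)

Orthogonality check:
  u_2 · u_1 = 0 (should be 0)
  u_3 · u_1 = 0 (should be 0)
  u_3 · u_2 = 0 (should be 0)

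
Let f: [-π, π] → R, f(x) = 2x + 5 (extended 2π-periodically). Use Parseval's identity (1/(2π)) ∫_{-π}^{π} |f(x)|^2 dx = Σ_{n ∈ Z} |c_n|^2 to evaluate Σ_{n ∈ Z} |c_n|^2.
Σ |c_n|^2 = 4π^2/3 + 25

Expand and integrate term by term over [-π, π]:
  ∫ (2x)^2 dx = 4·(2π^3/3); ∫ 2·2·(5)·x dx = 0 (odd integrand); ∫ 5^2 dx = 25·2π.
So (1/(2π)) ∫_{-π}^{π} (2x + 5)^2 dx = 4π^2/3 + 25 = 4π^2/3 + 25.
Parseval ⇒ Σ |c_n|^2 = 4π^2/3 + 25.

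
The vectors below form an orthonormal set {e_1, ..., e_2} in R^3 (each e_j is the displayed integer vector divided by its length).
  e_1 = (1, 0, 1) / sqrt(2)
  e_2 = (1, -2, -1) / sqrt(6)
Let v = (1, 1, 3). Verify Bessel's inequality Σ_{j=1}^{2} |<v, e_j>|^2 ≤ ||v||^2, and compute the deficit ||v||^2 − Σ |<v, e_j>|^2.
Σ |<v, e_j>|^2 = 32/3; ||v||^2 = 11; deficit = 1/3

Write each e_j = u_j / sqrt(<u_j, u_j>) where u_j is the displayed integer vector. Then <v, e_j> = <v, u_j> / sqrt(<u_j, u_j>), so |<v, e_j>|^2 = <v, u_j>^2 / <u_j, u_j>.
Coefficients: <v, e_1> = 4/sqrt(2), <v, e_2> = -4/sqrt(6).
Square and sum: Σ |<v, e_j>|^2 = 32/3.
Compute ||v||^2 = v·v = 11.
Deficit = 11 − 32/3 = 1/3 ≥ 0, confirming Bessel's inequality. (The deficit equals ||v − Σ <v,e_j> e_j||^2, the squared distance from v to span{e_j}.)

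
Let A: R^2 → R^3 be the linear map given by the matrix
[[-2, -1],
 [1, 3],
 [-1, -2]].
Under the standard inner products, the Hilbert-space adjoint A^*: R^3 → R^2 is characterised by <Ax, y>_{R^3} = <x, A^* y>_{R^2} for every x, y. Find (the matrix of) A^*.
A^* = A^T =
[[-2, 1, -1],
 [-1, 3, -2]]

For real matrices with standard dot products, the defining identity <Ax, y> = <x, A^* y> gives (Ax)^T y = x^T (A^*) y, i.e. x^T A^T y = x^T (A^*) y. Since this holds for all x, y, we must have A^* = A^T. Therefore
A^* =
[[-2, 1, -1],
 [-1, 3, -2]].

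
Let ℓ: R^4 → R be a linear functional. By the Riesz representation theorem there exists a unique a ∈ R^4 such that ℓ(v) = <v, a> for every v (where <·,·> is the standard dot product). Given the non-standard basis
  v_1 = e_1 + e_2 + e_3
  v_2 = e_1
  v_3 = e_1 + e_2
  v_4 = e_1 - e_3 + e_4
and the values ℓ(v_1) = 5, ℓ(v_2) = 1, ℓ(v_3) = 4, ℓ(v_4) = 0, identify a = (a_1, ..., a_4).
a = (1, 3, 1, 0)

Write a = (a_1, ..., a_4) in the standard basis. For each basis vector v_i, ℓ(v_i) = <v_i, a> is a linear equation in the a_j's. Collect the n equations into a matrix system V a = ℓ, where row i of V is v_i (expressed in the standard basis). Since V is invertible (lower-triangular with 1s on the diagonal, up to permutation), solve by back-substitution:
  V =
[[1, 1, 1, 0],
 [1, 0, 0, 0],
 [1, 1, 0, 0],
 [1, 0, -1, 1]]
  V a = (5, 1, 4, 0)
Solving gives a = (1, 3, 1, 0).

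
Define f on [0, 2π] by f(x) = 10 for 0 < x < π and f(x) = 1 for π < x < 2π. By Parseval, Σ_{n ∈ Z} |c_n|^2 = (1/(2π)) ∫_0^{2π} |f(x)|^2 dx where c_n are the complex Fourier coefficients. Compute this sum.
Σ |c_n|^2 = 101/2

Parseval equates the L^2 energy of f (normalised by 1/(2π)) with the ℓ^2 sum of its Fourier coefficients: (1/(2π)) ∫_0^{2π} |f|^2 = Σ |c_n|^2.
Compute the left side: (1/(2π)) [∫_0^π 10^2 dx + ∫_π^{2π} 1^2 dx] = (1/(2π)) · (100π + 1π) = (100 + 1)/2 = 101/2.
So Σ_{n ∈ Z} |c_n|^2 = 101/2.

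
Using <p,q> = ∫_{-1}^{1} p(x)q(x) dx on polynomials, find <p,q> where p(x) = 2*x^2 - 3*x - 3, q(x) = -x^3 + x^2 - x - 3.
<p,q> = 16

Expand the product: p(x)·q(x) = -2*x^5 + 5*x^4 - 2*x^3 - 6*x^2 + 12*x + 9.
∫_{-1}^{1} of each monomial x^k gives [2/(k+1) if k even, 0 if k odd]. Integrating term-by-term (or equivalently evaluating the antiderivative F(x) = -x^6/3 + x^5 - x^4/2 - 2*x^3 + 6*x^2 + 9*x at the endpoints):
  F(1) − F(−1) = 79/6 − (-17/6) = 16.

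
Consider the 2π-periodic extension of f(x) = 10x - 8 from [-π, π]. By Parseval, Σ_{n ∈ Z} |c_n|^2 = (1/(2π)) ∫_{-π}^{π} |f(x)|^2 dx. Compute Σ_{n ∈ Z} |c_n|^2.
Σ |c_n|^2 = 100π^2/3 + 64

Expand and integrate term by term over [-π, π]:
  ∫ (10x)^2 dx = 100·(2π^3/3); ∫ 2·10·(-8)·x dx = 0 (odd integrand); ∫ (-8)^2 dx = 64·2π.
So (1/(2π)) ∫_{-π}^{π} (10x - 8)^2 dx = 100π^2/3 + 64 = 100π^2/3 + 64.
Parseval ⇒ Σ |c_n|^2 = 100π^2/3 + 64.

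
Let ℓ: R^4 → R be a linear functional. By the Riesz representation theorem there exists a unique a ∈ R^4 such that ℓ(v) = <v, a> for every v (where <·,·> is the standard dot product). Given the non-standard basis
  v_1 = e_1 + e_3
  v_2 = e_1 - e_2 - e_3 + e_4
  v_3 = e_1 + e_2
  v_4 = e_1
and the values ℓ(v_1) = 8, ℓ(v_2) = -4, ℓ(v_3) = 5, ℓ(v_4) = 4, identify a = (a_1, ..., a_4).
a = (4, 1, 4, -3)

Write a = (a_1, ..., a_4) in the standard basis. For each basis vector v_i, ℓ(v_i) = <v_i, a> is a linear equation in the a_j's. Collect the n equations into a matrix system V a = ℓ, where row i of V is v_i (expressed in the standard basis). Since V is invertible (lower-triangular with 1s on the diagonal, up to permutation), solve by back-substitution:
  V =
[[1, 0, 1, 0],
 [1, -1, -1, 1],
 [1, 1, 0, 0],
 [1, 0, 0, 0]]
  V a = (8, -4, 5, 4)
Solving gives a = (4, 1, 4, -3).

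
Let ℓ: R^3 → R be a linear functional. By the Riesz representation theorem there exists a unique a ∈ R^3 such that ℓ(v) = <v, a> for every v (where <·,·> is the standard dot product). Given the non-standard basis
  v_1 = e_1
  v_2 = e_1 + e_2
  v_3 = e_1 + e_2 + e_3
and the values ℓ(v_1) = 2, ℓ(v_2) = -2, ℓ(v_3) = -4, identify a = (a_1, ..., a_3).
a = (2, -4, -2)

Write a = (a_1, ..., a_3) in the standard basis. For each basis vector v_i, ℓ(v_i) = <v_i, a> is a linear equation in the a_j's. Collect the n equations into a matrix system V a = ℓ, where row i of V is v_i (expressed in the standard basis). Since V is invertible (lower-triangular with 1s on the diagonal, up to permutation), solve by back-substitution:
  V =
[[1, 0, 0],
 [1, 1, 0],
 [1, 1, 1]]
  V a = (2, -2, -4)
Solving gives a = (2, -4, -2).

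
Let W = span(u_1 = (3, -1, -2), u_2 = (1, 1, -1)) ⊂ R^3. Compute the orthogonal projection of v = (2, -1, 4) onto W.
proj_W(v) = (-11/26, -47/26, 10/13)

Set up U = [u_1 | ... | u_2] ∈ R^(3×2). The projector onto W = col(U) is P = U (U^T U)^(-1) U^T.
Compute U^T U =
  [14, 4]
  [4, 3],
and U^T v = (-1, -3).
Solve U^T U · c = U^T v for the coefficients: c = (9/26, -19/13). The projection is proj_W(v) = U c.
Check: (v - proj_W(v)) · u_1 = 0  (should be 0).
Check: (v - proj_W(v)) · u_2 = 0  (should be 0).
Result: proj_W(v) = (-11/26, -47/26, 10/13).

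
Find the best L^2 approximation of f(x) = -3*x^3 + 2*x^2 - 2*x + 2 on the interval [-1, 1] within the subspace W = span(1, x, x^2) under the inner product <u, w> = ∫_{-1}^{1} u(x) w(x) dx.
g(x) = 2*x^2 - 19*x/5 + 2

The best approximation g ∈ W is the orthogonal projection of f onto W. Writing g = a_0 + a_1 x + a_2 x^2, the coefficients solve the normal equations G · a = b where
  G_{ij} = <φ_i, φ_j> and b_i = <f, φ_i>, with φ_0 = 1, φ_1 = x, φ_2 = x^2.
G =
  [2, 0, 2/3]
  [0, 2/3, 0]
  [2/3, 0, 2/5],
b = (16/3, -38/15, 32/15).
Solving gives a_0 = 2, a_1 = -19/5, a_2 = 2, so
  g(x) = 2*x^2 - 19*x/5 + 2.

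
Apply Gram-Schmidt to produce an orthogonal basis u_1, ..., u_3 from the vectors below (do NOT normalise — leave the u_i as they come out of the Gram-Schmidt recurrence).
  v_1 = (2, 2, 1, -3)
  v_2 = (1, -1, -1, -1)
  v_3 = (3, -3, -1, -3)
Orthogonal basis:
  u_1 = (2, 2, 1, -3)
  u_2 = (7/9, -11/9, -10/9, -2/3)
  u_3 = (4/17, -16/17, 21/17, -1/17)

Apply the Gram-Schmidt recurrence
  u_1 = v_1
  u_i = v_i − Σ_{j<i} ((v_i · u_j) / (u_j · u_j)) · u_j.

Step by step this gives:
  u_1 = (2, 2, 1, -3)
  u_2 = (7/9, -11/9, -10/9, -2/3)
  u_3 = (4/17, -16/17, 21/17, -1/17)

Orthogonality check:
  u_2 · u_1 = 0 (should be 0)
  u_3 · u_1 = 0 (should be 0)
  u_3 · u_2 = 0 (should be 0)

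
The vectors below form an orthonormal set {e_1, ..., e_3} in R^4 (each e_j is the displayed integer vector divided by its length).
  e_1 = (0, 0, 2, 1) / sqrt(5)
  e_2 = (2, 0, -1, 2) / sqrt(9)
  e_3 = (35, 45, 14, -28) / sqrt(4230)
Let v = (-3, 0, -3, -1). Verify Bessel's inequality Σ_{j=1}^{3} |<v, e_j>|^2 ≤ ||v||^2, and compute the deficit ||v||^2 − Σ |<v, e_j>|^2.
Σ |<v, e_j>|^2 = 1497/94; ||v||^2 = 19; deficit = 289/94

Write each e_j = u_j / sqrt(<u_j, u_j>) where u_j is the displayed integer vector. Then <v, e_j> = <v, u_j> / sqrt(<u_j, u_j>), so |<v, e_j>|^2 = <v, u_j>^2 / <u_j, u_j>.
Coefficients: <v, e_1> = -7/sqrt(5), <v, e_2> = -5/sqrt(9), <v, e_3> = -119/sqrt(4230).
Square and sum: Σ |<v, e_j>|^2 = 1497/94.
Compute ||v||^2 = v·v = 19.
Deficit = 19 − 1497/94 = 289/94 ≥ 0, confirming Bessel's inequality. (The deficit equals ||v − Σ <v,e_j> e_j||^2, the squared distance from v to span{e_j}.)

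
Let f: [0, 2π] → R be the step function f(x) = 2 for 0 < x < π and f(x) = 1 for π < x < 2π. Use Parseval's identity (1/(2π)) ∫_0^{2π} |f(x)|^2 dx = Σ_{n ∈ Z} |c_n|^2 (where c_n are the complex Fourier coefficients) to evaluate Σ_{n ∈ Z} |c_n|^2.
Σ |c_n|^2 = 5/2

Parseval equates the L^2 energy of f (normalised by 1/(2π)) with the ℓ^2 sum of its Fourier coefficients: (1/(2π)) ∫_0^{2π} |f|^2 = Σ |c_n|^2.
Compute the left side: (1/(2π)) [∫_0^π 2^2 dx + ∫_π^{2π} 1^2 dx] = (1/(2π)) · (4π + 1π) = (4 + 1)/2 = 5/2.
So Σ_{n ∈ Z} |c_n|^2 = 5/2.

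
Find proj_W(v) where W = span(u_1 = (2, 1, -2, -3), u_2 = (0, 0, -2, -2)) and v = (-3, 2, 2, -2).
proj_W(v) = (-8/11, -4/11, -2/11, 2/11)

Set up U = [u_1 | ... | u_2] ∈ R^(4×2). The projector onto W = col(U) is P = U (U^T U)^(-1) U^T.
Compute U^T U =
  [18, 10]
  [10, 8],
and U^T v = (-2, 0).
Solve U^T U · c = U^T v for the coefficients: c = (-4/11, 5/11). The projection is proj_W(v) = U c.
Check: (v - proj_W(v)) · u_1 = 0  (should be 0).
Check: (v - proj_W(v)) · u_2 = 0  (should be 0).
Result: proj_W(v) = (-8/11, -4/11, -2/11, 2/11).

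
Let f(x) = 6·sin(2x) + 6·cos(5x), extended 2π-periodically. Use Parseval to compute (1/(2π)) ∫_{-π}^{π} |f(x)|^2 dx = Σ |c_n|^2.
Σ |c_n|^2 = 36

Expand |f|^2 and use orthogonality of {sin(nx), cos(mx)} on [-π, π]:
  ∫_{-π}^{π} sin(nx)^2 dx = π, ∫ cos(mx)^2 dx = π, and cross terms integrate to 0.
So ∫_{-π}^{π} f(x)^2 dx = 6^2 · π + 6^2 · π = (36 + 36)π.
Divide by 2π: (36 + 36)/2 = 36.
By Parseval, this equals Σ |c_n|^2.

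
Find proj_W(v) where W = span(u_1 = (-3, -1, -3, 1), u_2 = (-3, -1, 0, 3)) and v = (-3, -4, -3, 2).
proj_W(v) = (-831/211, -277/211, -627/211, 413/211)

Set up U = [u_1 | ... | u_2] ∈ R^(4×2). The projector onto W = col(U) is P = U (U^T U)^(-1) U^T.
Compute U^T U =
  [20, 13]
  [13, 19],
and U^T v = (24, 19).
Solve U^T U · c = U^T v for the coefficients: c = (209/211, 68/211). The projection is proj_W(v) = U c.
Check: (v - proj_W(v)) · u_1 = 0  (should be 0).
Check: (v - proj_W(v)) · u_2 = 0  (should be 0).
Result: proj_W(v) = (-831/211, -277/211, -627/211, 413/211).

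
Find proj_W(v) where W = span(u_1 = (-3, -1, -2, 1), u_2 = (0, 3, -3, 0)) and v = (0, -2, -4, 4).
proj_W(v) = (-78/29, -10/29, -68/29, 26/29)

Set up U = [u_1 | ... | u_2] ∈ R^(4×2). The projector onto W = col(U) is P = U (U^T U)^(-1) U^T.
Compute U^T U =
  [15, 3]
  [3, 18],
and U^T v = (14, 6).
Solve U^T U · c = U^T v for the coefficients: c = (26/29, 16/87). The projection is proj_W(v) = U c.
Check: (v - proj_W(v)) · u_1 = 0  (should be 0).
Check: (v - proj_W(v)) · u_2 = 0  (should be 0).
Result: proj_W(v) = (-78/29, -10/29, -68/29, 26/29).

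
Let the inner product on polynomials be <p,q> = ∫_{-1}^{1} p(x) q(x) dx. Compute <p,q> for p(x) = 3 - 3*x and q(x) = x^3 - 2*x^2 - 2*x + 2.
<p,q> = 54/5

Expand the product: p(x)·q(x) = -3*x^4 + 9*x^3 - 12*x + 6.
∫_{-1}^{1} of each monomial x^k gives [2/(k+1) if k even, 0 if k odd]. Integrating term-by-term (or equivalently evaluating the antiderivative F(x) = -3*x^5/5 + 9*x^4/4 - 6*x^2 + 6*x at the endpoints):
  F(1) − F(−1) = 33/20 − (-183/20) = 54/5.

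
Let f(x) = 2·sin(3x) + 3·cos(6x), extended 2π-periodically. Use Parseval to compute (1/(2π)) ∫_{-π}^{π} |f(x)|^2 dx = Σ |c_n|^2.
Σ |c_n|^2 = 13/2

Expand |f|^2 and use orthogonality of {sin(nx), cos(mx)} on [-π, π]:
  ∫_{-π}^{π} sin(nx)^2 dx = π, ∫ cos(mx)^2 dx = π, and cross terms integrate to 0.
So ∫_{-π}^{π} f(x)^2 dx = 2^2 · π + 3^2 · π = (4 + 9)π.
Divide by 2π: (4 + 9)/2 = 13/2.
By Parseval, this equals Σ |c_n|^2.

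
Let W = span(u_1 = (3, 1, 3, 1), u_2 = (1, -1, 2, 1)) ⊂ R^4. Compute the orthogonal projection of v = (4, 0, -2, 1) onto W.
proj_W(v) = (77/59, 83/59, 34/59, -3/59)

Set up U = [u_1 | ... | u_2] ∈ R^(4×2). The projector onto W = col(U) is P = U (U^T U)^(-1) U^T.
Compute U^T U =
  [20, 9]
  [9, 7],
and U^T v = (7, 1).
Solve U^T U · c = U^T v for the coefficients: c = (40/59, -43/59). The projection is proj_W(v) = U c.
Check: (v - proj_W(v)) · u_1 = 0  (should be 0).
Check: (v - proj_W(v)) · u_2 = 0  (should be 0).
Result: proj_W(v) = (77/59, 83/59, 34/59, -3/59).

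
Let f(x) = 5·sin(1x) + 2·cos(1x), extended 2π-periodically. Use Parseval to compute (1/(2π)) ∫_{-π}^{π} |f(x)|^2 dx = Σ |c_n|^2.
Σ |c_n|^2 = 29/2

Expand |f|^2 and use orthogonality of {sin(nx), cos(mx)} on [-π, π]:
  ∫_{-π}^{π} sin(nx)^2 dx = π, ∫ cos(mx)^2 dx = π, and cross terms integrate to 0.
So ∫_{-π}^{π} f(x)^2 dx = 5^2 · π + 2^2 · π = (25 + 4)π.
Divide by 2π: (25 + 4)/2 = 29/2.
By Parseval, this equals Σ |c_n|^2.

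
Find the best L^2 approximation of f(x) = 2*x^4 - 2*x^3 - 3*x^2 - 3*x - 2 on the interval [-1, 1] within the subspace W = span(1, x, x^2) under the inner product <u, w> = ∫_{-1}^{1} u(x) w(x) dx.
g(x) = -9*x^2/7 - 21*x/5 - 76/35

The best approximation g ∈ W is the orthogonal projection of f onto W. Writing g = a_0 + a_1 x + a_2 x^2, the coefficients solve the normal equations G · a = b where
  G_{ij} = <φ_i, φ_j> and b_i = <f, φ_i>, with φ_0 = 1, φ_1 = x, φ_2 = x^2.
G =
  [2, 0, 2/3]
  [0, 2/3, 0]
  [2/3, 0, 2/5],
b = (-26/5, -14/5, -206/105).
Solving gives a_0 = -76/35, a_1 = -21/5, a_2 = -9/7, so
  g(x) = -9*x^2/7 - 21*x/5 - 76/35.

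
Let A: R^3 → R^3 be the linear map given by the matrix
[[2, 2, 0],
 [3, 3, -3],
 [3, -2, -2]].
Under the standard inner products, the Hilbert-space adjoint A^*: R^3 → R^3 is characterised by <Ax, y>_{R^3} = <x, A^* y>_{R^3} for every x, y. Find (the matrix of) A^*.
A^* = A^T =
[[2, 3, 3],
 [2, 3, -2],
 [0, -3, -2]]

For real matrices with standard dot products, the defining identity <Ax, y> = <x, A^* y> gives (Ax)^T y = x^T (A^*) y, i.e. x^T A^T y = x^T (A^*) y. Since this holds for all x, y, we must have A^* = A^T. Therefore
A^* =
[[2, 3, 3],
 [2, 3, -2],
 [0, -3, -2]].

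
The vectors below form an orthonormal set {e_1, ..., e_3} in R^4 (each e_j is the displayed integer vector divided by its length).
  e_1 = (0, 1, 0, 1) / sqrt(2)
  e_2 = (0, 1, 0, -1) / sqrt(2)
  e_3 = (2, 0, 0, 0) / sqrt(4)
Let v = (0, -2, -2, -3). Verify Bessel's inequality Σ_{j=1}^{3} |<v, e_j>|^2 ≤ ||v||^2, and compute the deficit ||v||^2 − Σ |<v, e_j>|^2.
Σ |<v, e_j>|^2 = 13; ||v||^2 = 17; deficit = 4

Write each e_j = u_j / sqrt(<u_j, u_j>) where u_j is the displayed integer vector. Then <v, e_j> = <v, u_j> / sqrt(<u_j, u_j>), so |<v, e_j>|^2 = <v, u_j>^2 / <u_j, u_j>.
Coefficients: <v, e_1> = -5/sqrt(2), <v, e_2> = 1/sqrt(2), <v, e_3> = 0/sqrt(4).
Square and sum: Σ |<v, e_j>|^2 = 13.
Compute ||v||^2 = v·v = 17.
Deficit = 17 − 13 = 4 ≥ 0, confirming Bessel's inequality. (The deficit equals ||v − Σ <v,e_j> e_j||^2, the squared distance from v to span{e_j}.)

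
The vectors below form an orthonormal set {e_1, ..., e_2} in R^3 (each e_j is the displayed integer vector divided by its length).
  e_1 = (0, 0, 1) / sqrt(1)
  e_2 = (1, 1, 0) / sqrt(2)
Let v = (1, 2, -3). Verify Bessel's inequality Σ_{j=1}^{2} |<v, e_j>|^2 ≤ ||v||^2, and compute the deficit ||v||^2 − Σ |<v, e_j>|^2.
Σ |<v, e_j>|^2 = 27/2; ||v||^2 = 14; deficit = 1/2

Write each e_j = u_j / sqrt(<u_j, u_j>) where u_j is the displayed integer vector. Then <v, e_j> = <v, u_j> / sqrt(<u_j, u_j>), so |<v, e_j>|^2 = <v, u_j>^2 / <u_j, u_j>.
Coefficients: <v, e_1> = -3/sqrt(1), <v, e_2> = 3/sqrt(2).
Square and sum: Σ |<v, e_j>|^2 = 27/2.
Compute ||v||^2 = v·v = 14.
Deficit = 14 − 27/2 = 1/2 ≥ 0, confirming Bessel's inequality. (The deficit equals ||v − Σ <v,e_j> e_j||^2, the squared distance from v to span{e_j}.)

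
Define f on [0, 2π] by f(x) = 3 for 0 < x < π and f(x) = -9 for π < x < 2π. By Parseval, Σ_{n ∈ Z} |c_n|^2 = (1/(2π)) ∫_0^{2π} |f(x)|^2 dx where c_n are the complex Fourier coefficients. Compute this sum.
Σ |c_n|^2 = 45

Parseval equates the L^2 energy of f (normalised by 1/(2π)) with the ℓ^2 sum of its Fourier coefficients: (1/(2π)) ∫_0^{2π} |f|^2 = Σ |c_n|^2.
Compute the left side: (1/(2π)) [∫_0^π 3^2 dx + ∫_π^{2π} (-9)^2 dx] = (1/(2π)) · (9π + 81π) = (9 + 81)/2 = 45.
So Σ_{n ∈ Z} |c_n|^2 = 45.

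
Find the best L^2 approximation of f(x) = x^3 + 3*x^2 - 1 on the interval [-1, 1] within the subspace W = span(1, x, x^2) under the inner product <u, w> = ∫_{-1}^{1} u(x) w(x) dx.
g(x) = 3*x^2 + 3*x/5 - 1

The best approximation g ∈ W is the orthogonal projection of f onto W. Writing g = a_0 + a_1 x + a_2 x^2, the coefficients solve the normal equations G · a = b where
  G_{ij} = <φ_i, φ_j> and b_i = <f, φ_i>, with φ_0 = 1, φ_1 = x, φ_2 = x^2.
G =
  [2, 0, 2/3]
  [0, 2/3, 0]
  [2/3, 0, 2/5],
b = (0, 2/5, 8/15).
Solving gives a_0 = -1, a_1 = 3/5, a_2 = 3, so
  g(x) = 3*x^2 + 3*x/5 - 1.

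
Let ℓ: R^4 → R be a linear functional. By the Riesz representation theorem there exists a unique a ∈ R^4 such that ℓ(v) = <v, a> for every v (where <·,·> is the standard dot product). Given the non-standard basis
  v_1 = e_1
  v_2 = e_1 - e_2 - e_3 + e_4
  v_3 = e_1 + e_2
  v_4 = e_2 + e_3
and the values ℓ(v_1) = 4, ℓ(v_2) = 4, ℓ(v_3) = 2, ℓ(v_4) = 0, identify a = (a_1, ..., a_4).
a = (4, -2, 2, 0)

Write a = (a_1, ..., a_4) in the standard basis. For each basis vector v_i, ℓ(v_i) = <v_i, a> is a linear equation in the a_j's. Collect the n equations into a matrix system V a = ℓ, where row i of V is v_i (expressed in the standard basis). Since V is invertible (lower-triangular with 1s on the diagonal, up to permutation), solve by back-substitution:
  V =
[[1, 0, 0, 0],
 [1, -1, -1, 1],
 [1, 1, 0, 0],
 [0, 1, 1, 0]]
  V a = (4, 4, 2, 0)
Solving gives a = (4, -2, 2, 0).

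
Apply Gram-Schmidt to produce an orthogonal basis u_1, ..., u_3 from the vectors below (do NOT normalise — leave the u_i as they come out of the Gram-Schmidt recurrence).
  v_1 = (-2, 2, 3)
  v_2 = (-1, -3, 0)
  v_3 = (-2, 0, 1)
Orthogonal basis:
  u_1 = (-2, 2, 3)
  u_2 = (-25/17, -43/17, 12/17)
  u_3 = (-45/77, 15/77, -40/77)

Apply the Gram-Schmidt recurrence
  u_1 = v_1
  u_i = v_i − Σ_{j<i} ((v_i · u_j) / (u_j · u_j)) · u_j.

Step by step this gives:
  u_1 = (-2, 2, 3)
  u_2 = (-25/17, -43/17, 12/17)
  u_3 = (-45/77, 15/77, -40/77)

Orthogonality check:
  u_2 · u_1 = 0 (should be 0)
  u_3 · u_1 = 0 (should be 0)
  u_3 · u_2 = 0 (should be 0)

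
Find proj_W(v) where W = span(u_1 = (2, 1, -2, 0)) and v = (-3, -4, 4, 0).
proj_W(v) = (-4, -2, 4, 0)

Set up U = [u_1 | ... | u_1] ∈ R^(4×1). The projector onto W = col(U) is P = U (U^T U)^(-1) U^T.
Compute U^T U =
  [9],
and U^T v = (-18).
Solve U^T U · c = U^T v for the coefficients: c = (-2). The projection is proj_W(v) = U c.
Check: (v - proj_W(v)) · u_1 = 0  (should be 0).
Result: proj_W(v) = (-4, -2, 4, 0).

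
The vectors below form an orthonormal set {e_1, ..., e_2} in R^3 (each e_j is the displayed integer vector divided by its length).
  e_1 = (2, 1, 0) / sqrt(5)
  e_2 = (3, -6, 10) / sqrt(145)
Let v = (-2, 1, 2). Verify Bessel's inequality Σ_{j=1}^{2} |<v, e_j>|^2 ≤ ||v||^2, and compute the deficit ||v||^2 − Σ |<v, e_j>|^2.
Σ |<v, e_j>|^2 = 65/29; ||v||^2 = 9; deficit = 196/29

Write each e_j = u_j / sqrt(<u_j, u_j>) where u_j is the displayed integer vector. Then <v, e_j> = <v, u_j> / sqrt(<u_j, u_j>), so |<v, e_j>|^2 = <v, u_j>^2 / <u_j, u_j>.
Coefficients: <v, e_1> = -3/sqrt(5), <v, e_2> = 8/sqrt(145).
Square and sum: Σ |<v, e_j>|^2 = 65/29.
Compute ||v||^2 = v·v = 9.
Deficit = 9 − 65/29 = 196/29 ≥ 0, confirming Bessel's inequality. (The deficit equals ||v − Σ <v,e_j> e_j||^2, the squared distance from v to span{e_j}.)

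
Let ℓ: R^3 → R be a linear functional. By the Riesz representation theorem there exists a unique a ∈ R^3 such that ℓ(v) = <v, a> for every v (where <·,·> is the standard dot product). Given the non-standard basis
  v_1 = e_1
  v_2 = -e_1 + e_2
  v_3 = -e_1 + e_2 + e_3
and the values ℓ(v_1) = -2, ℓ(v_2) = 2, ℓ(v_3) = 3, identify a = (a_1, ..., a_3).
a = (-2, 0, 1)

Write a = (a_1, ..., a_3) in the standard basis. For each basis vector v_i, ℓ(v_i) = <v_i, a> is a linear equation in the a_j's. Collect the n equations into a matrix system V a = ℓ, where row i of V is v_i (expressed in the standard basis). Since V is invertible (lower-triangular with 1s on the diagonal, up to permutation), solve by back-substitution:
  V =
[[1, 0, 0],
 [-1, 1, 0],
 [-1, 1, 1]]
  V a = (-2, 2, 3)
Solving gives a = (-2, 0, 1).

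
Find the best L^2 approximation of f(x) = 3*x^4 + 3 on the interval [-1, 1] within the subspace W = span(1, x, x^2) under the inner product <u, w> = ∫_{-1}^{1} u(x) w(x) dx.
g(x) = 18*x^2/7 + 96/35

The best approximation g ∈ W is the orthogonal projection of f onto W. Writing g = a_0 + a_1 x + a_2 x^2, the coefficients solve the normal equations G · a = b where
  G_{ij} = <φ_i, φ_j> and b_i = <f, φ_i>, with φ_0 = 1, φ_1 = x, φ_2 = x^2.
G =
  [2, 0, 2/3]
  [0, 2/3, 0]
  [2/3, 0, 2/5],
b = (36/5, 0, 20/7).
Solving gives a_0 = 96/35, a_1 = 0, a_2 = 18/7, so
  g(x) = 18*x^2/7 + 96/35.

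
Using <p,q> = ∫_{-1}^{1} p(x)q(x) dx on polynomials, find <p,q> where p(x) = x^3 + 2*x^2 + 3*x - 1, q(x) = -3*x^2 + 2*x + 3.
<p,q> = 12/5

Expand the product: p(x)·q(x) = -3*x^5 - 4*x^4 - 2*x^3 + 15*x^2 + 7*x - 3.
∫_{-1}^{1} of each monomial x^k gives [2/(k+1) if k even, 0 if k odd]. Integrating term-by-term (or equivalently evaluating the antiderivative F(x) = -x^6/2 - 4*x^5/5 - x^4/2 + 5*x^3 + 7*x^2/2 - 3*x at the endpoints):
  F(1) − F(−1) = 37/10 − (13/10) = 12/5.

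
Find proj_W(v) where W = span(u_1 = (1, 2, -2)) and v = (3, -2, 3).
proj_W(v) = (-7/9, -14/9, 14/9)

Set up U = [u_1 | ... | u_1] ∈ R^(3×1). The projector onto W = col(U) is P = U (U^T U)^(-1) U^T.
Compute U^T U =
  [9],
and U^T v = (-7).
Solve U^T U · c = U^T v for the coefficients: c = (-7/9). The projection is proj_W(v) = U c.
Check: (v - proj_W(v)) · u_1 = 0  (should be 0).
Result: proj_W(v) = (-7/9, -14/9, 14/9).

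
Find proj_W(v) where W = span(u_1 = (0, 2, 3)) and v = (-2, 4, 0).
proj_W(v) = (0, 16/13, 24/13)

Set up U = [u_1 | ... | u_1] ∈ R^(3×1). The projector onto W = col(U) is P = U (U^T U)^(-1) U^T.
Compute U^T U =
  [13],
and U^T v = (8).
Solve U^T U · c = U^T v for the coefficients: c = (8/13). The projection is proj_W(v) = U c.
Check: (v - proj_W(v)) · u_1 = 0  (should be 0).
Result: proj_W(v) = (0, 16/13, 24/13).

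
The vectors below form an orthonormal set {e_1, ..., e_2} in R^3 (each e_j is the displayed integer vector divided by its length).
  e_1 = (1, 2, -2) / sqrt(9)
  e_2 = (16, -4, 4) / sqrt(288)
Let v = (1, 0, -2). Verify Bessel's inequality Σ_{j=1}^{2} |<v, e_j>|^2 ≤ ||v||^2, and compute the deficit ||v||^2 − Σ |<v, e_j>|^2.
Σ |<v, e_j>|^2 = 3; ||v||^2 = 5; deficit = 2

Write each e_j = u_j / sqrt(<u_j, u_j>) where u_j is the displayed integer vector. Then <v, e_j> = <v, u_j> / sqrt(<u_j, u_j>), so |<v, e_j>|^2 = <v, u_j>^2 / <u_j, u_j>.
Coefficients: <v, e_1> = 5/sqrt(9), <v, e_2> = 8/sqrt(288).
Square and sum: Σ |<v, e_j>|^2 = 3.
Compute ||v||^2 = v·v = 5.
Deficit = 5 − 3 = 2 ≥ 0, confirming Bessel's inequality. (The deficit equals ||v − Σ <v,e_j> e_j||^2, the squared distance from v to span{e_j}.)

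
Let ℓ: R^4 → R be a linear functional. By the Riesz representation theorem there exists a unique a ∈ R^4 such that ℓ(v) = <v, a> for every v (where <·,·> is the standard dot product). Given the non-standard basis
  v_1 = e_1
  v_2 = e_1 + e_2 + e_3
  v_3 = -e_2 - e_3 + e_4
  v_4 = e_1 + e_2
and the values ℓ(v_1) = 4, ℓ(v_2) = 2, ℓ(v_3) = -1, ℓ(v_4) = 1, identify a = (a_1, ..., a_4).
a = (4, -3, 1, -3)

Write a = (a_1, ..., a_4) in the standard basis. For each basis vector v_i, ℓ(v_i) = <v_i, a> is a linear equation in the a_j's. Collect the n equations into a matrix system V a = ℓ, where row i of V is v_i (expressed in the standard basis). Since V is invertible (lower-triangular with 1s on the diagonal, up to permutation), solve by back-substitution:
  V =
[[1, 0, 0, 0],
 [1, 1, 1, 0],
 [0, -1, -1, 1],
 [1, 1, 0, 0]]
  V a = (4, 2, -1, 1)
Solving gives a = (4, -3, 1, -3).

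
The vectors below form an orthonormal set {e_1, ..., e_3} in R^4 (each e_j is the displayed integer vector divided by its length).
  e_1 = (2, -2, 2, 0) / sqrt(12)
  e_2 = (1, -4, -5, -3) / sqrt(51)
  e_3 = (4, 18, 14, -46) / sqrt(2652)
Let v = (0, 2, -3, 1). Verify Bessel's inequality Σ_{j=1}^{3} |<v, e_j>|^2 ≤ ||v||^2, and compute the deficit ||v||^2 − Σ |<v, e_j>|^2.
Σ |<v, e_j>|^2 = 29/3; ||v||^2 = 14; deficit = 13/3

Write each e_j = u_j / sqrt(<u_j, u_j>) where u_j is the displayed integer vector. Then <v, e_j> = <v, u_j> / sqrt(<u_j, u_j>), so |<v, e_j>|^2 = <v, u_j>^2 / <u_j, u_j>.
Coefficients: <v, e_1> = -10/sqrt(12), <v, e_2> = 4/sqrt(51), <v, e_3> = -52/sqrt(2652).
Square and sum: Σ |<v, e_j>|^2 = 29/3.
Compute ||v||^2 = v·v = 14.
Deficit = 14 − 29/3 = 13/3 ≥ 0, confirming Bessel's inequality. (The deficit equals ||v − Σ <v,e_j> e_j||^2, the squared distance from v to span{e_j}.)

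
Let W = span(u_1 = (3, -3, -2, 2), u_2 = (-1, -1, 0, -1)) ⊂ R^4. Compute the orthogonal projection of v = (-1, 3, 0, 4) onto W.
proj_W(v) = (46/37, 118/37, 24/37, 58/37)

Set up U = [u_1 | ... | u_2] ∈ R^(4×2). The projector onto W = col(U) is P = U (U^T U)^(-1) U^T.
Compute U^T U =
  [26, -2]
  [-2, 3],
and U^T v = (-4, -6).
Solve U^T U · c = U^T v for the coefficients: c = (-12/37, -82/37). The projection is proj_W(v) = U c.
Check: (v - proj_W(v)) · u_1 = 0  (should be 0).
Check: (v - proj_W(v)) · u_2 = 0  (should be 0).
Result: proj_W(v) = (46/37, 118/37, 24/37, 58/37).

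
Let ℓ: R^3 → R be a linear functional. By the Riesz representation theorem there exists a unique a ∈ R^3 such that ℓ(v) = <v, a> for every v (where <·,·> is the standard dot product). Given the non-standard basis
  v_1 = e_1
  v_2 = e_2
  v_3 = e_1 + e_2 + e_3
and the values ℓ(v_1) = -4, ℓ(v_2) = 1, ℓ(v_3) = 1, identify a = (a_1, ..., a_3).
a = (-4, 1, 4)

Write a = (a_1, ..., a_3) in the standard basis. For each basis vector v_i, ℓ(v_i) = <v_i, a> is a linear equation in the a_j's. Collect the n equations into a matrix system V a = ℓ, where row i of V is v_i (expressed in the standard basis). Since V is invertible (lower-triangular with 1s on the diagonal, up to permutation), solve by back-substitution:
  V =
[[1, 0, 0],
 [0, 1, 0],
 [1, 1, 1]]
  V a = (-4, 1, 1)
Solving gives a = (-4, 1, 4).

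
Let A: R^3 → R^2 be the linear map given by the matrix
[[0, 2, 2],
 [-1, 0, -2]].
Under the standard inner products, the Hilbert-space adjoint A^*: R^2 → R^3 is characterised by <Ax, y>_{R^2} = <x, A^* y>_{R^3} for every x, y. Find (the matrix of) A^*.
A^* = A^T =
[[0, -1],
 [2, 0],
 [2, -2]]

For real matrices with standard dot products, the defining identity <Ax, y> = <x, A^* y> gives (Ax)^T y = x^T (A^*) y, i.e. x^T A^T y = x^T (A^*) y. Since this holds for all x, y, we must have A^* = A^T. Therefore
A^* =
[[0, -1],
 [2, 0],
 [2, -2]].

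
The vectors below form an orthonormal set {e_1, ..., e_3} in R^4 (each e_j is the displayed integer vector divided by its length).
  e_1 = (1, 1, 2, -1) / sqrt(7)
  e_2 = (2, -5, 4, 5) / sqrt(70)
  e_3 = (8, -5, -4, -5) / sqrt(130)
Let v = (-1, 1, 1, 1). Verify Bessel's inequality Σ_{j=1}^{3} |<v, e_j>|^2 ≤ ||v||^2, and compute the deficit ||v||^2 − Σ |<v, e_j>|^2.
Σ |<v, e_j>|^2 = 51/13; ||v||^2 = 4; deficit = 1/13

Write each e_j = u_j / sqrt(<u_j, u_j>) where u_j is the displayed integer vector. Then <v, e_j> = <v, u_j> / sqrt(<u_j, u_j>), so |<v, e_j>|^2 = <v, u_j>^2 / <u_j, u_j>.
Coefficients: <v, e_1> = 1/sqrt(7), <v, e_2> = 2/sqrt(70), <v, e_3> = -22/sqrt(130).
Square and sum: Σ |<v, e_j>|^2 = 51/13.
Compute ||v||^2 = v·v = 4.
Deficit = 4 − 51/13 = 1/13 ≥ 0, confirming Bessel's inequality. (The deficit equals ||v − Σ <v,e_j> e_j||^2, the squared distance from v to span{e_j}.)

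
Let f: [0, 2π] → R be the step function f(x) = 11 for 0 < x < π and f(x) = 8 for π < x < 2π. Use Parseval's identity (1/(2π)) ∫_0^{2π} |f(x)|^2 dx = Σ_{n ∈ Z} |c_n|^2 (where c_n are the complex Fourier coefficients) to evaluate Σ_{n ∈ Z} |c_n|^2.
Σ |c_n|^2 = 185/2

Parseval equates the L^2 energy of f (normalised by 1/(2π)) with the ℓ^2 sum of its Fourier coefficients: (1/(2π)) ∫_0^{2π} |f|^2 = Σ |c_n|^2.
Compute the left side: (1/(2π)) [∫_0^π 11^2 dx + ∫_π^{2π} 8^2 dx] = (1/(2π)) · (121π + 64π) = (121 + 64)/2 = 185/2.
So Σ_{n ∈ Z} |c_n|^2 = 185/2.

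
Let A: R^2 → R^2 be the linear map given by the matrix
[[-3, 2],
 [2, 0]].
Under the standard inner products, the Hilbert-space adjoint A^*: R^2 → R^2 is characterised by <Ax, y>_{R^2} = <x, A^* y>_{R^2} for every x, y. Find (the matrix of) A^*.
A^* = A^T =
[[-3, 2],
 [2, 0]]

For real matrices with standard dot products, the defining identity <Ax, y> = <x, A^* y> gives (Ax)^T y = x^T (A^*) y, i.e. x^T A^T y = x^T (A^*) y. Since this holds for all x, y, we must have A^* = A^T. Therefore
A^* =
[[-3, 2],
 [2, 0]].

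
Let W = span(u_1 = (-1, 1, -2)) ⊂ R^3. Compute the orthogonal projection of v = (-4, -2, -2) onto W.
proj_W(v) = (-1, 1, -2)

Set up U = [u_1 | ... | u_1] ∈ R^(3×1). The projector onto W = col(U) is P = U (U^T U)^(-1) U^T.
Compute U^T U =
  [6],
and U^T v = (6).
Solve U^T U · c = U^T v for the coefficients: c = (1). The projection is proj_W(v) = U c.
Check: (v - proj_W(v)) · u_1 = 0  (should be 0).
Result: proj_W(v) = (-1, 1, -2).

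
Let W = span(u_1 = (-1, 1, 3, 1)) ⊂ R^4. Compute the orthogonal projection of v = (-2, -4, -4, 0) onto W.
proj_W(v) = (7/6, -7/6, -7/2, -7/6)

Set up U = [u_1 | ... | u_1] ∈ R^(4×1). The projector onto W = col(U) is P = U (U^T U)^(-1) U^T.
Compute U^T U =
  [12],
and U^T v = (-14).
Solve U^T U · c = U^T v for the coefficients: c = (-7/6). The projection is proj_W(v) = U c.
Check: (v - proj_W(v)) · u_1 = 0  (should be 0).
Result: proj_W(v) = (7/6, -7/6, -7/2, -7/6).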